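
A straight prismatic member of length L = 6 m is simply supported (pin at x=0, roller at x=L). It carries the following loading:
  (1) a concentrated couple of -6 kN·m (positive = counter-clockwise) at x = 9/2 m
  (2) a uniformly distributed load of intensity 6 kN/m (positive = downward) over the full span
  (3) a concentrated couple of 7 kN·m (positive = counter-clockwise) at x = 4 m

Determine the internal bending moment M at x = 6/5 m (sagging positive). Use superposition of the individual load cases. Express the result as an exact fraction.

M(6/5) = 437/25 kN·m

Load 1 — applied couple M₀=-6 kN·m at a=9/2 m (b=L-a=3/2):
  M_1 = M₀x/L  [x≤a] = (-6)·(6/5)/6 = -6/5 kN·m
Load 2 — uniform load w=6 kN/m over full span:
  M_2 = wx(L-x)/2 = 6·(6/5)·(6-(6/5))/2 = 432/25 kN·m
Load 3 — applied couple M₀=7 kN·m at a=4 m (b=L-a=2):
  M_3 = M₀x/L  [x≤a] = 7·(6/5)/6 = 7/5 kN·m
Superposition: M = Σ M_i = 437/25 kN·m ≈ 17.480000 kN·m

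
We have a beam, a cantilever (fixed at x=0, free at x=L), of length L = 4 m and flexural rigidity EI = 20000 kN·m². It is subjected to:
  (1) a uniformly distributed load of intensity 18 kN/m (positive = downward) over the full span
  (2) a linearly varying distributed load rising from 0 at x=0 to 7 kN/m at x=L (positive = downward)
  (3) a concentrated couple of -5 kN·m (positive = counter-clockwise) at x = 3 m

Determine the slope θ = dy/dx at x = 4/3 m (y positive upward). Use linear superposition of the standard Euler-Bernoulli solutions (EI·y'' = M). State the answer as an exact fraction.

Load 1 — uniform load w=18 kN/m over full span:
  θ_1 = -wx(x²-3Lx+3L²)/(6EI) = -18·(4/3)·((4/3)²-3·4·(4/3)+3·4²)/(6·20000) = -38/5625 rad
Load 2 — triangular load w₀=7 kN/m (0→w₀ over full span):
  θ_2 = (w₀Lx²/4-w₀L²x/3-w₀x⁴/(24L))/EI = (7·4·(4/3)²/4-7·4²·(4/3)/3-7·(4/3)⁴/(24·4))/20000 = -1141/607500 rad
Load 3 — applied couple M₀=-5 kN·m at a=3 m (b=L-a=1):
  θ_3 = M₀x/EI  [x≤a] = (-5)·(4/3)/20000 = -1/3000 rad
Superposition: θ = Σ θ_i = -2179/243000 rad ≈ -0.008967 rad

θ(4/3) = -2179/243000 rad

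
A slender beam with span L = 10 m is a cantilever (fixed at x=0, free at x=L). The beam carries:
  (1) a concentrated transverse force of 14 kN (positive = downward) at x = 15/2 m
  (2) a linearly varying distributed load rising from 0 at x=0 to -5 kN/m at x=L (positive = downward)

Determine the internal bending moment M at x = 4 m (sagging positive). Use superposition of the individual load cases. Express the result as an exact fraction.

Load 1 — point force P=14 kN at a=15/2 m (b=L-a=5/2):
  M_1 = -P(a-x)  [x≤a] = -14·((15/2)-4) = -49 kN·m
Load 2 — triangular load w₀=-5 kN/m (0→w₀ over full span):
  M_2 = w₀Lx/2 - w₀L²/3 - w₀x³/(6L) = (-5)·10·4/2 - (-5)·10²/3 - (-5)·4³/(6·10) = 72 kN·m
Superposition: M = Σ M_i = 23 kN·m ≈ 23.000000 kN·m

M(4) = 23 kN·m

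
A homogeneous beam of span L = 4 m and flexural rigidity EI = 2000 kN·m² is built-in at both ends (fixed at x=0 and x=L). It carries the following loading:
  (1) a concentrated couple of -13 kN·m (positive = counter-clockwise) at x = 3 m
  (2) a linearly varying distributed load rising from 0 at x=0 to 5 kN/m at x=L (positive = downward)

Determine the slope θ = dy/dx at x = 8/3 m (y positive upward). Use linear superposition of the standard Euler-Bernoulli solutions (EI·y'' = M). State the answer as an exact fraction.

θ(8/3) = -121/194400 rad

Load 1 — applied couple M₀=-13 kN·m at a=3 m (b=L-a=1):
  θ_1 = (R_Ax²/2 - M_Ax)/EI  [x≤a] with R_A=-117/32, M_A=-65/16 = ((-117/32)·(8/3)²/2 - (-65/16)·(8/3))/2000 = -13/12000 rad
Load 2 — triangular load w₀=5 kN/m (0→w₀ over full span):
  θ_2 = -w₀(2x(L-x)(L-2x)(x+2L)+x²(L-x)²)/(120LEI) = -5·(2·(8/3)·(4-(8/3))·(4-2·(8/3))·((8/3)+2·4)+(8/3)²·(4-(8/3))²)/(120·4·2000) = 14/30375 rad
Superposition: θ = Σ θ_i = -121/194400 rad ≈ -0.000622 rad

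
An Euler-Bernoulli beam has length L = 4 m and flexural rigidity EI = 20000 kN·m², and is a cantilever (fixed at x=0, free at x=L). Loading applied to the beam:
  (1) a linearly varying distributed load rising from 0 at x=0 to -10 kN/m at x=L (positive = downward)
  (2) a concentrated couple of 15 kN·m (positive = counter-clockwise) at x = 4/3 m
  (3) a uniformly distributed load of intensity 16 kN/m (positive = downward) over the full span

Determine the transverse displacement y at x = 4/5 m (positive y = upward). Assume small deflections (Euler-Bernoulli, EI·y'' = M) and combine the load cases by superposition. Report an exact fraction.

y(4/5) = -18287/23437500 m

Load 1 — triangular load w₀=-10 kN/m (0→w₀ over full span):
  y_1 = (w₀Lx³/12-w₀L²x²/6-w₀x⁵/(120L))/EI = ((-10)·4·(4/5)³/12-(-10)·4²·(4/5)²/6-(-10)·(4/5)⁵/(120·4))/20000 = 4502/5859375 m
Load 2 — applied couple M₀=15 kN·m at a=4/3 m (b=L-a=8/3):
  y_2 = M₀x²/(2EI)  [x≤a] = 15·(4/5)²/(2·20000) = 3/12500 m
Load 3 — uniform load w=16 kN/m over full span:
  y_3 = -wx²(x²-4Lx+6L²)/(24EI) = -16·(4/5)²·((4/5)²-4·4·(4/5)+6·4²)/(24·20000) = -2096/1171875 m
Superposition: y = Σ y_i = -18287/23437500 m ≈ -0.000780 m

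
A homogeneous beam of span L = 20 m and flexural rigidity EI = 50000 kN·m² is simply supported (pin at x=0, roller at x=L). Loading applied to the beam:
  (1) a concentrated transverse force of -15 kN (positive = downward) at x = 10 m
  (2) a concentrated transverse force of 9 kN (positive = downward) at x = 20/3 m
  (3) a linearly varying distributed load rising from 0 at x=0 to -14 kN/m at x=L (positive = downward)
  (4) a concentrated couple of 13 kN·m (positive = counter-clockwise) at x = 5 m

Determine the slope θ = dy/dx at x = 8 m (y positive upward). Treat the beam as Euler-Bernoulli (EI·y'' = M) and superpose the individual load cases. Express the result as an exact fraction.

θ(8) = 328421/18000000 rad

Load 1 — point force P=-15 kN at a=10 m (b=L-a=10):
  θ_1 = -Pb(L²-b²-3x²)/(6LEI)  [x≤a] = -(-15)·10·(20²-10²-3·8²)/(6·20·50000) = 27/10000 rad
Load 2 — point force P=9 kN at a=20/3 m (b=L-a=40/3):
  θ_2 = -Pa(2L²-6Lx+3x²+a²)/(6LEI)  [x>a] = -9·(20/3)·(2·20²-6·20·8+3·8²+(20/3)²)/(6·20·50000) = -43/56250 rad
Load 3 — triangular load w₀=-14 kN/m (0→w₀ over full span):
  θ_3 = -w₀(7L⁴-30L²x²+15x⁴)/(360LEI) = -(-14)·(7·20⁴-30·20²·8²+15·8⁴)/(360·20·50000) = 2261/140625 rad
Load 4 — applied couple M₀=13 kN·m at a=5 m (b=L-a=15):
  θ_4 = (M₀x²/(2L)-M₀(x-a)+C₁)/EI  [x>a] with C₁=M₀(3b²-L²)/(6L)=715/24 = (13·8²/(2·20)-13·(8-5)+(715/24))/50000 = 1391/6000000 rad
Superposition: θ = Σ θ_i = 328421/18000000 rad ≈ 0.018246 rad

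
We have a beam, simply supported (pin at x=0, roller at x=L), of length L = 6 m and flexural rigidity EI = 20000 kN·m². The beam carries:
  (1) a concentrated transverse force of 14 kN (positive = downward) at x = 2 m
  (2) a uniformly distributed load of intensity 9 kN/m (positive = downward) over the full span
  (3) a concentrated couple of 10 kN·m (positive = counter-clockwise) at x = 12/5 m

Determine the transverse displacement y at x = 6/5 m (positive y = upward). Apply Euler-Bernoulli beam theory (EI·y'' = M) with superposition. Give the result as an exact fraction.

y(6/5) = -57847/9375000 m

Load 1 — point force P=14 kN at a=2 m (b=L-a=4):
  y_1 = -Pbx(L²-b²-x²)/(6LEI)  [x≤a] = -14·4·(6/5)·(6²-4²-(6/5)²)/(6·6·20000) = -406/234375 m
Load 2 — uniform load w=9 kN/m over full span:
  y_2 = -wx(L³-2Lx²+x³)/(24EI) = -9·(6/5)·(6³-2·6·(6/5)²+(6/5)³)/(24·20000) = -7047/1562500 m
Load 3 — applied couple M₀=10 kN·m at a=12/5 m (b=L-a=18/5):
  y_3 = (M₀x³/(6L)+C₁x)/EI  [x≤a] with C₁=M₀(3b²-L²)/(6L)=4/5 = (10·(6/5)³/(6·6)+(4/5)·(6/5))/20000 = 9/125000 m
Superposition: y = Σ y_i = -57847/9375000 m ≈ -0.006170 m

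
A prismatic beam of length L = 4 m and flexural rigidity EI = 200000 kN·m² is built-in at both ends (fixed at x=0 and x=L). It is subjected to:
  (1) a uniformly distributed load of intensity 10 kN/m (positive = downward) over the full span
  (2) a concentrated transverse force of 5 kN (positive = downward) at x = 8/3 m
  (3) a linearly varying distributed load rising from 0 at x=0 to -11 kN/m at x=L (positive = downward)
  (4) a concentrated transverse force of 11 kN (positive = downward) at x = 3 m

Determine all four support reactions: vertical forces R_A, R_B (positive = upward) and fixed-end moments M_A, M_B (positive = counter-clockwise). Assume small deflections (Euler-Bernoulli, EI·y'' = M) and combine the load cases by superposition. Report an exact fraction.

Load 1 — uniform load w=10 kN/m over full span:
  R_A = wL/2 = 10·4/2 = 20 kN
  M_A = wL²/12 = 10·4²/12 = 40/3 kN·m
  R_B = wL/2 = 10·4/2 = 20 kN
  M_B = -wL²/12 = -10·4²/12 = -40/3 kN·m
Load 2 — point force P=5 kN at a=8/3 m (b=L-a=4/3):
  R_A = Pb²(3a+b)/L³ = 5·(4/3)²·(3·(8/3)+(4/3))/4³ = 35/27 kN
  M_A = Pab²/L² = 5·(8/3)·(4/3)²/4² = 40/27 kN·m
  R_B = Pa²(a+3b)/L³ = 5·(8/3)²·((8/3)+3·(4/3))/4³ = 100/27 kN
  M_B = -Pa²b/L² = -5·(8/3)²·(4/3)/4² = -80/27 kN·m
Load 3 — triangular load w₀=-11 kN/m (0→w₀ over full span):
  R_A = 3w₀L/20 = 3·(-11)·4/20 = -33/5 kN
  M_A = w₀L²/30 = (-11)·4²/30 = -88/15 kN·m
  R_B = 7w₀L/20 = 7·(-11)·4/20 = -77/5 kN
  M_B = -w₀L²/20 = -(-11)·4²/20 = 44/5 kN·m
Load 4 — point force P=11 kN at a=3 m (b=L-a=1):
  R_A = Pb²(3a+b)/L³ = 11·1²·(3·3+1)/4³ = 55/32 kN
  M_A = Pab²/L² = 11·3·1²/4² = 33/16 kN·m
  R_B = Pa²(a+3b)/L³ = 11·3²·(3+3·1)/4³ = 297/32 kN
  M_B = -Pa²b/L² = -11·3²·1/4² = -99/16 kN·m
Superposition: R_A = 70913/4320 kN, M_A = 23783/2160 kN·m, R_B = 75967/4320 kN, M_B = -29557/2160 kN·m

R_A = 70913/4320 kN, M_A = 23783/2160 kN·m, R_B = 75967/4320 kN, M_B = -29557/2160 kN·m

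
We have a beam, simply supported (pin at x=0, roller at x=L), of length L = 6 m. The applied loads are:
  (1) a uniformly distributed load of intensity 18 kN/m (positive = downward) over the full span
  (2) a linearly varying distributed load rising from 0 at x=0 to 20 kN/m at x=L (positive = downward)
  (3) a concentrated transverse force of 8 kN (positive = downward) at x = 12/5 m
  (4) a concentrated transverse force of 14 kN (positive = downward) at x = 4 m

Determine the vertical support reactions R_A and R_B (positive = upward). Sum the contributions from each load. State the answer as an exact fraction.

R_A = 1252/15 kN, R_B = 1598/15 kN

Load 1 — uniform load w=18 kN/m over full span:
  R_A = wL/2 = 18·6/2 = 54 kN
  R_B = wL/2 = 18·6/2 = 54 kN
Load 2 — triangular load w₀=20 kN/m (0→w₀ over full span):
  R_A = w₀L/6 = 20·6/6 = 20 kN
  R_B = w₀L/3 = 20·6/3 = 40 kN
Load 3 — point force P=8 kN at a=12/5 m (b=L-a=18/5):
  R_A = Pb/L = 8·(18/5)/6 = 24/5 kN
  R_B = Pa/L = 8·(12/5)/6 = 16/5 kN
Load 4 — point force P=14 kN at a=4 m (b=L-a=2):
  R_A = Pb/L = 14·2/6 = 14/3 kN
  R_B = Pa/L = 14·4/6 = 28/3 kN
Superposition: R_A = 1252/15 kN, R_B = 1598/15 kN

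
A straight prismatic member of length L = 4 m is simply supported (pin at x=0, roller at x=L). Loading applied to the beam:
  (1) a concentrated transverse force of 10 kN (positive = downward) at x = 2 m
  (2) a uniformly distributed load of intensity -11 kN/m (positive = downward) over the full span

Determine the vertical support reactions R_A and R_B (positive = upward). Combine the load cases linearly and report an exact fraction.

Load 1 — point force P=10 kN at a=2 m (b=L-a=2):
  R_A = Pb/L = 10·2/4 = 5 kN
  R_B = Pa/L = 10·2/4 = 5 kN
Load 2 — uniform load w=-11 kN/m over full span:
  R_A = wL/2 = (-11)·4/2 = -22 kN
  R_B = wL/2 = (-11)·4/2 = -22 kN
Superposition: R_A = -17 kN, R_B = -17 kN

R_A = -17 kN, R_B = -17 kN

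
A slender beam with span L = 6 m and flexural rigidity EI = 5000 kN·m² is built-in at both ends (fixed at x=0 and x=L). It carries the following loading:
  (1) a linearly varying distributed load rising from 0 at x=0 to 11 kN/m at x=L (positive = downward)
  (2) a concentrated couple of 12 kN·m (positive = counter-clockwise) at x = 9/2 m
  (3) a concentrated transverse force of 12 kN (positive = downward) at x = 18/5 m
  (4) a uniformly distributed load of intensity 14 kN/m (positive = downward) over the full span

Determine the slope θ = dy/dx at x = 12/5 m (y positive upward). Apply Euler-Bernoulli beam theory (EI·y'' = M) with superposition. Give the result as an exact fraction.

Load 1 — triangular load w₀=11 kN/m (0→w₀ over full span):
  θ_1 = -w₀(2x(L-x)(L-2x)(x+2L)+x²(L-x)²)/(120LEI) = -11·(2·(12/5)·(6-(12/5))·(6-2·(12/5))·((12/5)+2·6)+(12/5)²·(6-(12/5))²)/(120·6·5000) = -891/781250 rad
Load 2 — applied couple M₀=12 kN·m at a=9/2 m (b=L-a=3/2):
  θ_2 = (R_Ax²/2 - M_Ax)/EI  [x≤a] with R_A=9/4, M_A=15/4 = ((9/4)·(12/5)²/2 - (15/4)·(12/5))/5000 = -63/125000 rad
Load 3 — point force P=12 kN at a=18/5 m (b=L-a=12/5):
  θ_3 = -Pb²x(2aL-(3a+b)x)/(2L³EI)  [x≤a] = -12·(12/5)²·(12/5)·(2·(18/5)·6-(3·(18/5)+(12/5))·(12/5))/(2·6³·5000) = -1728/1953125 rad
Load 4 — uniform load w=14 kN/m over full span:
  θ_4 = -wx(L-x)(L-2x)/(12EI) = -14·(12/5)·(6-(12/5))·(6-2·(12/5))/(12·5000) = -189/78125 rad
Superposition: θ = Σ θ_i = -77319/15625000 rad ≈ -0.004948 rad

θ(12/5) = -77319/15625000 rad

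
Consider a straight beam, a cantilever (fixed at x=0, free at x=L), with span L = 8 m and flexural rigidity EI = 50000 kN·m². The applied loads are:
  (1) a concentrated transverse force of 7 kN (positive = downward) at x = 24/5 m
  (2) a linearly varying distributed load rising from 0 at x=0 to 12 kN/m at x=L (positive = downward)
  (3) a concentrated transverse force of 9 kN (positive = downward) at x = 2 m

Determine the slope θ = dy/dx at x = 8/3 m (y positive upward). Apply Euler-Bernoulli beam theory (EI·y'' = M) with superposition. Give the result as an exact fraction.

Load 1 — point force P=7 kN at a=24/5 m (b=L-a=16/5):
  θ_1 = -Px(2a-x)/(2EI)  [x≤a] = -7·(8/3)·(2·(24/5)-(8/3))/(2·50000) = -182/140625 rad
Load 2 — triangular load w₀=12 kN/m (0→w₀ over full span):
  θ_2 = (w₀Lx²/4-w₀L²x/3-w₀x⁴/(24L))/EI = (12·8·(8/3)²/4-12·8²·(8/3)/3-12·(8/3)⁴/(24·8))/50000 = -2608/253125 rad
Load 3 — point force P=9 kN at a=2 m (b=L-a=6):
  θ_3 = -Pa²/(2EI)  [x>a] = -9·2²/(2·50000) = -9/25000 rad
Superposition: θ = Σ θ_i = -121069/10125000 rad ≈ -0.011957 rad

θ(8/3) = -121069/10125000 rad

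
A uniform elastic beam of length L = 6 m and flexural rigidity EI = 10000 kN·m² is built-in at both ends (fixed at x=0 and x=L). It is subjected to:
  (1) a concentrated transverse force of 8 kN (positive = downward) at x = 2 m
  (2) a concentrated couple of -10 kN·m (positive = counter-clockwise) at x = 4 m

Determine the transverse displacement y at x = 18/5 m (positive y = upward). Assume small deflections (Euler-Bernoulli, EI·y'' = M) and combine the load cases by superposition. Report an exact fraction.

Load 1 — point force P=8 kN at a=2 m (b=L-a=4):
  y_1 = -Pa²(L-x)²(3bL-(3b+a)(L-x))/(6L³EI)  [x>a] = -8·2²·(6-(18/5))²·(3·4·6-(3·4+2)·(6-(18/5)))/(6·6³·10000) = -128/234375 m
Load 2 — applied couple M₀=-10 kN·m at a=4 m (b=L-a=2):
  y_2 = (R_Ax³/6 - M_Ax²/2)/EI  [x≤a] with R_A=-20/9, M_A=-10/3 = ((-20/9)·(18/5)³/6 - (-10/3)·(18/5)²/2)/10000 = 27/62500 m
Superposition: y = Σ y_i = -107/937500 m ≈ -0.000114 m

y(18/5) = -107/937500 m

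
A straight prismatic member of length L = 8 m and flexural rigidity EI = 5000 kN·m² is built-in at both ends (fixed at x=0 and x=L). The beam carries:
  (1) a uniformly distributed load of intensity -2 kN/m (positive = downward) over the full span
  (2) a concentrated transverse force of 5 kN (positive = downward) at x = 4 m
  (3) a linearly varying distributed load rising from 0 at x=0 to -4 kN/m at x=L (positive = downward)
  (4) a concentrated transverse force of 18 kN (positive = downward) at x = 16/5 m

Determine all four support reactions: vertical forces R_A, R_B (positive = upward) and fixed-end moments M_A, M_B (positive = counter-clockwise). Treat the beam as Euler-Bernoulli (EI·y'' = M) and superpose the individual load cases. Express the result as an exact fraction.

R_A = 341/250 kN, M_A = 817/125 kN·m, R_B = -2591/250 kN, M_B = 1741/375 kN·m

Load 1 — uniform load w=-2 kN/m over full span:
  R_A = wL/2 = (-2)·8/2 = -8 kN
  M_A = wL²/12 = (-2)·8²/12 = -32/3 kN·m
  R_B = wL/2 = (-2)·8/2 = -8 kN
  M_B = -wL²/12 = -(-2)·8²/12 = 32/3 kN·m
Load 2 — point force P=5 kN at a=4 m (b=L-a=4):
  R_A = Pb²(3a+b)/L³ = 5·4²·(3·4+4)/8³ = 5/2 kN
  M_A = Pab²/L² = 5·4·4²/8² = 5 kN·m
  R_B = Pa²(a+3b)/L³ = 5·4²·(4+3·4)/8³ = 5/2 kN
  M_B = -Pa²b/L² = -5·4²·4/8² = -5 kN·m
Load 3 — triangular load w₀=-4 kN/m (0→w₀ over full span):
  R_A = 3w₀L/20 = 3·(-4)·8/20 = -24/5 kN
  M_A = w₀L²/30 = (-4)·8²/30 = -128/15 kN·m
  R_B = 7w₀L/20 = 7·(-4)·8/20 = -56/5 kN
  M_B = -w₀L²/20 = -(-4)·8²/20 = 64/5 kN·m
Load 4 — point force P=18 kN at a=16/5 m (b=L-a=24/5):
  R_A = Pb²(3a+b)/L³ = 18·(24/5)²·(3·(16/5)+(24/5))/8³ = 1458/125 kN
  M_A = Pab²/L² = 18·(16/5)·(24/5)²/8² = 2592/125 kN·m
  R_B = Pa²(a+3b)/L³ = 18·(16/5)²·((16/5)+3·(24/5))/8³ = 792/125 kN
  M_B = -Pa²b/L² = -18·(16/5)²·(24/5)/8² = -1728/125 kN·m
Superposition: R_A = 341/250 kN, M_A = 817/125 kN·m, R_B = -2591/250 kN, M_B = 1741/375 kN·m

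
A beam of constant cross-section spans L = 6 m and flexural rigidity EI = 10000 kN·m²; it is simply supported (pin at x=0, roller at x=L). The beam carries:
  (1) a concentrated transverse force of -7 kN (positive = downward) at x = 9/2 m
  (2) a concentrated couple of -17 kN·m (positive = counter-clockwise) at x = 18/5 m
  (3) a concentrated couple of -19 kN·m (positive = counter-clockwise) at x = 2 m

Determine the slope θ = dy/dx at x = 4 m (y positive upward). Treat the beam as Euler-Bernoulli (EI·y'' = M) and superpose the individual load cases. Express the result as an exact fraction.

Load 1 — point force P=-7 kN at a=9/2 m (b=L-a=3/2):
  θ_1 = -Pb(L²-b²-3x²)/(6LEI)  [x≤a] = -(-7)·(3/2)·(6²-(3/2)²-3·4²)/(6·6·10000) = -133/320000 rad
Load 2 — applied couple M₀=-17 kN·m at a=18/5 m (b=L-a=12/5):
  θ_2 = (M₀x²/(2L)-M₀(x-a)+C₁)/EI  [x>a] with C₁=M₀(3b²-L²)/(6L)=221/25 = ((-17)·4²/(2·6)-(-17)·(4-(18/5))+(221/25))/10000 = -527/750000 rad
Load 3 — applied couple M₀=-19 kN·m at a=2 m (b=L-a=4):
  θ_3 = (M₀x²/(2L)-M₀(x-a)+C₁)/EI  [x>a] with C₁=M₀(3b²-L²)/(6L)=-19/3 = ((-19)·4²/(2·6)-(-19)·(4-2)+(-19/3))/10000 = 19/30000 rad
Superposition: θ = Σ θ_i = -11639/24000000 rad ≈ -0.000485 rad

θ(4) = -11639/24000000 rad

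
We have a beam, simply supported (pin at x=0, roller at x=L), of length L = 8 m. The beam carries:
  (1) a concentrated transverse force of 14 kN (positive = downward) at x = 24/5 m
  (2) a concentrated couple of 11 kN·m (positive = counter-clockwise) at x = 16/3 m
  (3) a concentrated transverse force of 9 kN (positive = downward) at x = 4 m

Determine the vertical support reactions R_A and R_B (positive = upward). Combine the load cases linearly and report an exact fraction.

Load 1 — point force P=14 kN at a=24/5 m (b=L-a=16/5):
  R_A = Pb/L = 14·(16/5)/8 = 28/5 kN
  R_B = Pa/L = 14·(24/5)/8 = 42/5 kN
Load 2 — applied couple M₀=11 kN·m at a=16/3 m (b=L-a=8/3):
  R_A = M₀/L = 11/8 kN
  R_B = -M₀/L = -11/8 kN
Load 3 — point force P=9 kN at a=4 m (b=L-a=4):
  R_A = Pb/L = 9·4/8 = 9/2 kN
  R_B = Pa/L = 9·4/8 = 9/2 kN
Superposition: R_A = 459/40 kN, R_B = 461/40 kN

R_A = 459/40 kN, R_B = 461/40 kN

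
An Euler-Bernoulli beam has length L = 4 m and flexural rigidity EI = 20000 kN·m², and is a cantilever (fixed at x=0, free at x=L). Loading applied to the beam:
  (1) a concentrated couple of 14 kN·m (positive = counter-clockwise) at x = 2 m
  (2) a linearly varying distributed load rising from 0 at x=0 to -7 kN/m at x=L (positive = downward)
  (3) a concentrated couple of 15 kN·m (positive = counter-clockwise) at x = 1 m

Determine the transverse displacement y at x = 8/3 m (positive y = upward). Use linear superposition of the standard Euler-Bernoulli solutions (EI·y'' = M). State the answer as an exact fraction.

Load 1 — applied couple M₀=14 kN·m at a=2 m (b=L-a=2):
  y_1 = M₀a(2x-a)/(2EI)  [x>a] = 14·2·(2·(8/3)-2)/(2·20000) = 7/3000 m
Load 2 — triangular load w₀=-7 kN/m (0→w₀ over full span):
  y_2 = (w₀Lx³/12-w₀L²x²/6-w₀x⁵/(120L))/EI = ((-7)·4·(8/3)³/12-(-7)·4²·(8/3)²/6-(-7)·(8/3)⁵/(120·4))/20000 = 10304/2278125 m
Load 3 — applied couple M₀=15 kN·m at a=1 m (b=L-a=3):
  y_3 = M₀a(2x-a)/(2EI)  [x>a] = 15·1·(2·(8/3)-1)/(2·20000) = 13/8000 m
Superposition: y = Σ y_i = 1236581/145800000 m ≈ 0.008481 m

y(8/3) = 1236581/145800000 m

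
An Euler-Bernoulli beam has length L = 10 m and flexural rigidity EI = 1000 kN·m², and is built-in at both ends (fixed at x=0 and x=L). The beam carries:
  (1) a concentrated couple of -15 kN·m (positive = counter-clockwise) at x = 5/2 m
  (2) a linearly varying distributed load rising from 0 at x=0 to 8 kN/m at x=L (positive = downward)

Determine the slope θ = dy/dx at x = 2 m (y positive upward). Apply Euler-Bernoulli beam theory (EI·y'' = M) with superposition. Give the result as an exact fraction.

Load 1 — applied couple M₀=-15 kN·m at a=5/2 m (b=L-a=15/2):
  θ_1 = (R_Ax²/2 - M_Ax)/EI  [x≤a] with R_A=-27/16, M_A=45/16 = ((-27/16)·2²/2 - (45/16)·2)/1000 = -9/1000 rad
Load 2 — triangular load w₀=8 kN/m (0→w₀ over full span):
  θ_2 = -w₀(2x(L-x)(L-2x)(x+2L)+x²(L-x)²)/(120LEI) = -8·(2·2·(10-2)·(10-2·2)·(2+2·10)+2²·(10-2)²)/(120·10·1000) = -56/1875 rad
Superposition: θ = Σ θ_i = -583/15000 rad ≈ -0.038867 rad

θ(2) = -583/15000 rad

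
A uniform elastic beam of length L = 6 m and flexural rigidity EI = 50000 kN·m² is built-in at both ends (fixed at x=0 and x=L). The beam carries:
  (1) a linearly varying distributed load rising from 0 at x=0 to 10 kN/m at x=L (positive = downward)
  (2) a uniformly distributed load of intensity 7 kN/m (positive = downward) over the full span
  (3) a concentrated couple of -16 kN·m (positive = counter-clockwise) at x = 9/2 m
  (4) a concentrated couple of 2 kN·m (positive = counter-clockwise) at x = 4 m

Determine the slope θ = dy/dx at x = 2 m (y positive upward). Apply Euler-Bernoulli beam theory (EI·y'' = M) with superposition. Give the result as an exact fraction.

Load 1 — triangular load w₀=10 kN/m (0→w₀ over full span):
  θ_1 = -w₀(2x(L-x)(L-2x)(x+2L)+x²(L-x)²)/(120LEI) = -10·(2·2·(6-2)·(6-2·2)·(2+2·6)+2²·(6-2)²)/(120·6·50000) = -4/28125 rad
Load 2 — uniform load w=7 kN/m over full span:
  θ_2 = -wx(L-x)(L-2x)/(12EI) = -7·2·(6-2)·(6-2·2)/(12·50000) = -7/37500 rad
Load 3 — applied couple M₀=-16 kN·m at a=9/2 m (b=L-a=3/2):
  θ_3 = (R_Ax²/2 - M_Ax)/EI  [x≤a] with R_A=-3, M_A=-5 = ((-3)·2²/2 - (-5)·2)/50000 = 1/12500 rad
Load 4 — applied couple M₀=2 kN·m at a=4 m (b=L-a=2):
  θ_4 = (R_Ax²/2 - M_Ax)/EI  [x≤a] with R_A=4/9, M_A=2/3 = ((4/9)·2²/2 - (2/3)·2)/50000 = -1/112500 rad
Superposition: θ = Σ θ_i = -29/112500 rad ≈ -0.000258 rad

θ(2) = -29/112500 rad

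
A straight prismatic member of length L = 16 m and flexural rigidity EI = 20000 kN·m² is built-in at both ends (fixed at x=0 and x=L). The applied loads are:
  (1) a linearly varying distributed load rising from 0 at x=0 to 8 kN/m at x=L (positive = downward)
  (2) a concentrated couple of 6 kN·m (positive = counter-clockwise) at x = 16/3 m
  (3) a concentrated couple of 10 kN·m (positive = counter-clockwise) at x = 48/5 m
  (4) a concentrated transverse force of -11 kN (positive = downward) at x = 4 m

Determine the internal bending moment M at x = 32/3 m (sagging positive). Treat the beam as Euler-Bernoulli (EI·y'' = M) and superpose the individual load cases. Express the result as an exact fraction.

M(32/3) = 48947/1620 kN·m

Load 1 — triangular load w₀=8 kN/m (0→w₀ over full span):
  M_1 = 3w₀Lx/20 - w₀L²/30 - w₀x³/(6L) = 3·8·16·(32/3)/20 - 8·16²/30 - 8·(32/3)³/(6·16) = 14336/405 kN·m
Load 2 — applied couple M₀=6 kN·m at a=16/3 m (b=L-a=32/3):
  M_2 = R_Ax - M_A - M₀  [x>a] with R_A=1/2, M_A=0 = (1/2)·(32/3) - 0 - 6 = -2/3 kN·m
Load 3 — applied couple M₀=10 kN·m at a=48/5 m (b=L-a=32/5):
  M_3 = R_Ax - M_A - M₀  [x>a] with R_A=9/10, M_A=16/5 = (9/10)·(32/3) - (16/5) - 10 = -18/5 kN·m
Load 4 — point force P=-11 kN at a=4 m (b=L-a=12):
  M_4 = Pa²(a+3b)(L-x)/L³ - Pa²b/L²  [x>a] = (-11)·4²·(4+3·12)·(16-(32/3))/16³ - (-11)·4²·12/16² = -11/12 kN·m
Superposition: M = Σ M_i = 48947/1620 kN·m ≈ 30.214198 kN·m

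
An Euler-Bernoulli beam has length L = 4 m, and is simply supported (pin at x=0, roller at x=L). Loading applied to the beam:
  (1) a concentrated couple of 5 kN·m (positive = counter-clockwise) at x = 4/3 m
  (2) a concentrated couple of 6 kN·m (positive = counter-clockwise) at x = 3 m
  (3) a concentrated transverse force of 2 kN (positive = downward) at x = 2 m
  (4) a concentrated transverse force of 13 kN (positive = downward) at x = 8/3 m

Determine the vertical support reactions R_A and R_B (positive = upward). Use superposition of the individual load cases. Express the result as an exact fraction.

R_A = 97/12 kN, R_B = 83/12 kN

Load 1 — applied couple M₀=5 kN·m at a=4/3 m (b=L-a=8/3):
  R_A = M₀/L = 5/4 kN
  R_B = -M₀/L = -5/4 kN
Load 2 — applied couple M₀=6 kN·m at a=3 m (b=L-a=1):
  R_A = M₀/L = 6/4 = 3/2 kN
  R_B = -M₀/L = -6/4 = -3/2 kN
Load 3 — point force P=2 kN at a=2 m (b=L-a=2):
  R_A = Pb/L = 2·2/4 = 1 kN
  R_B = Pa/L = 2·2/4 = 1 kN
Load 4 — point force P=13 kN at a=8/3 m (b=L-a=4/3):
  R_A = Pb/L = 13·(4/3)/4 = 13/3 kN
  R_B = Pa/L = 13·(8/3)/4 = 26/3 kN
Superposition: R_A = 97/12 kN, R_B = 83/12 kN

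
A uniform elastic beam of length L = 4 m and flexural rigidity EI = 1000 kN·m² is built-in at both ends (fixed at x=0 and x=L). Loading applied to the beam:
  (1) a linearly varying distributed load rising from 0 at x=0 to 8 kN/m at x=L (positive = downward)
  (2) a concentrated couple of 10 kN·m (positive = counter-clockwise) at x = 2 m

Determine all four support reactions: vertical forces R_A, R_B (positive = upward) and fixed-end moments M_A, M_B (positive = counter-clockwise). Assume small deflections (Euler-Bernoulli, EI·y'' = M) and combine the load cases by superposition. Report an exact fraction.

R_A = 171/20 kN, M_A = 203/30 kN·m, R_B = 149/20 kN, M_B = -39/10 kN·m

Load 1 — triangular load w₀=8 kN/m (0→w₀ over full span):
  R_A = 3w₀L/20 = 3·8·4/20 = 24/5 kN
  M_A = w₀L²/30 = 8·4²/30 = 64/15 kN·m
  R_B = 7w₀L/20 = 7·8·4/20 = 56/5 kN
  M_B = -w₀L²/20 = -8·4²/20 = -32/5 kN·m
Load 2 — applied couple M₀=10 kN·m at a=2 m (b=L-a=2):
  R_A = 6M₀ab/L³ = 6·10·2·2/4³ = 15/4 kN
  M_A = M₀b(2a-b)/L² = 10·2·(2·2-2)/4² = 5/2 kN·m
  R_B = -6M₀ab/L³ = -6·10·2·2/4³ = -15/4 kN
  M_B = M₀a(2b-a)/L² = 10·2·(2·2-2)/4² = 5/2 kN·m
Superposition: R_A = 171/20 kN, M_A = 203/30 kN·m, R_B = 149/20 kN, M_B = -39/10 kN·m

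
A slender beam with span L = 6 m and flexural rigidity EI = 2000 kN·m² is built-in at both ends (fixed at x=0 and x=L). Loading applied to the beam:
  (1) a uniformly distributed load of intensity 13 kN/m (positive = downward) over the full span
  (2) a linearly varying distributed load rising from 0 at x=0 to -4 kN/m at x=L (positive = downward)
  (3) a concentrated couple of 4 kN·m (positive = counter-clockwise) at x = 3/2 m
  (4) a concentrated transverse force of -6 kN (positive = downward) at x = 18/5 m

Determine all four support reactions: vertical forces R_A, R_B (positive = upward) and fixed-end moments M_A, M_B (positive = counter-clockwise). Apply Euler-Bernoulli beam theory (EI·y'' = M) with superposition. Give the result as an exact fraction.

R_A = 17019/500 kN, M_A = 14997/500 kN·m, R_B = 12981/500 kN, M_B = -12683/500 kN·m

Load 1 — uniform load w=13 kN/m over full span:
  R_A = wL/2 = 13·6/2 = 39 kN
  M_A = wL²/12 = 13·6²/12 = 39 kN·m
  R_B = wL/2 = 13·6/2 = 39 kN
  M_B = -wL²/12 = -13·6²/12 = -39 kN·m
Load 2 — triangular load w₀=-4 kN/m (0→w₀ over full span):
  R_A = 3w₀L/20 = 3·(-4)·6/20 = -18/5 kN
  M_A = w₀L²/30 = (-4)·6²/30 = -24/5 kN·m
  R_B = 7w₀L/20 = 7·(-4)·6/20 = -42/5 kN
  M_B = -w₀L²/20 = -(-4)·6²/20 = 36/5 kN·m
Load 3 — applied couple M₀=4 kN·m at a=3/2 m (b=L-a=9/2):
  R_A = 6M₀ab/L³ = 6·4·(3/2)·(9/2)/6³ = 3/4 kN
  M_A = M₀b(2a-b)/L² = 4·(9/2)·(2·(3/2)-(9/2))/6² = -3/4 kN·m
  R_B = -6M₀ab/L³ = -6·4·(3/2)·(9/2)/6³ = -3/4 kN
  M_B = M₀a(2b-a)/L² = 4·(3/2)·(2·(9/2)-(3/2))/6² = 5/4 kN·m
Load 4 — point force P=-6 kN at a=18/5 m (b=L-a=12/5):
  R_A = Pb²(3a+b)/L³ = (-6)·(12/5)²·(3·(18/5)+(12/5))/6³ = -264/125 kN
  M_A = Pab²/L² = (-6)·(18/5)·(12/5)²/6² = -432/125 kN·m
  R_B = Pa²(a+3b)/L³ = (-6)·(18/5)²·((18/5)+3·(12/5))/6³ = -486/125 kN
  M_B = -Pa²b/L² = -(-6)·(18/5)²·(12/5)/6² = 648/125 kN·m
Superposition: R_A = 17019/500 kN, M_A = 14997/500 kN·m, R_B = 12981/500 kN, M_B = -12683/500 kN·m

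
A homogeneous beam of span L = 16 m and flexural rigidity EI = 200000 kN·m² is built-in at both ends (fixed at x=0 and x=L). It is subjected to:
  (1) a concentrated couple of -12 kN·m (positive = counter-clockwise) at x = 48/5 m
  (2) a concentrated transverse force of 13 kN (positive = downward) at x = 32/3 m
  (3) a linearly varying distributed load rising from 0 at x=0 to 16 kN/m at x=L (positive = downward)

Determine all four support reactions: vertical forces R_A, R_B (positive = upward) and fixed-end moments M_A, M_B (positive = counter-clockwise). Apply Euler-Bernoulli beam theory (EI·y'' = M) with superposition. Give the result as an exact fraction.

R_A = 27466/675 kN, M_A = 99968/675 kN·m, R_B = 67709/675 kN, M_B = -160012/675 kN·m

Load 1 — applied couple M₀=-12 kN·m at a=48/5 m (b=L-a=32/5):
  R_A = 6M₀ab/L³ = 6·(-12)·(48/5)·(32/5)/16³ = -27/25 kN
  M_A = M₀b(2a-b)/L² = (-12)·(32/5)·(2·(48/5)-(32/5))/16² = -96/25 kN·m
  R_B = -6M₀ab/L³ = -6·(-12)·(48/5)·(32/5)/16³ = 27/25 kN
  M_B = M₀a(2b-a)/L² = (-12)·(48/5)·(2·(32/5)-(48/5))/16² = -36/25 kN·m
Load 2 — point force P=13 kN at a=32/3 m (b=L-a=16/3):
  R_A = Pb²(3a+b)/L³ = 13·(16/3)²·(3·(32/3)+(16/3))/16³ = 91/27 kN
  M_A = Pab²/L² = 13·(32/3)·(16/3)²/16² = 416/27 kN·m
  R_B = Pa²(a+3b)/L³ = 13·(32/3)²·((32/3)+3·(16/3))/16³ = 260/27 kN
  M_B = -Pa²b/L² = -13·(32/3)²·(16/3)/16² = -832/27 kN·m
Load 3 — triangular load w₀=16 kN/m (0→w₀ over full span):
  R_A = 3w₀L/20 = 3·16·16/20 = 192/5 kN
  M_A = w₀L²/30 = 16·16²/30 = 2048/15 kN·m
  R_B = 7w₀L/20 = 7·16·16/20 = 448/5 kN
  M_B = -w₀L²/20 = -16·16²/20 = -1024/5 kN·m
Superposition: R_A = 27466/675 kN, M_A = 99968/675 kN·m, R_B = 67709/675 kN, M_B = -160012/675 kN·m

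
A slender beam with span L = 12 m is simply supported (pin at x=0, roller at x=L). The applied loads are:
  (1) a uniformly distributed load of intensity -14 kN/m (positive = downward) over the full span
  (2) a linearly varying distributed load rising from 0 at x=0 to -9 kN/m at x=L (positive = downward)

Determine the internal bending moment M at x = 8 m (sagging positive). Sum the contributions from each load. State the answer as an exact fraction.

M(8) = -304 kN·m

Load 1 — uniform load w=-14 kN/m over full span:
  M_1 = wx(L-x)/2 = (-14)·8·(12-8)/2 = -224 kN·m
Load 2 — triangular load w₀=-9 kN/m (0→w₀ over full span):
  M_2 = w₀Lx/6 - w₀x³/(6L) = (-9)·12·8/6 - (-9)·8³/(6·12) = -80 kN·m
Superposition: M = Σ M_i = -304 kN·m ≈ -304.000000 kN·m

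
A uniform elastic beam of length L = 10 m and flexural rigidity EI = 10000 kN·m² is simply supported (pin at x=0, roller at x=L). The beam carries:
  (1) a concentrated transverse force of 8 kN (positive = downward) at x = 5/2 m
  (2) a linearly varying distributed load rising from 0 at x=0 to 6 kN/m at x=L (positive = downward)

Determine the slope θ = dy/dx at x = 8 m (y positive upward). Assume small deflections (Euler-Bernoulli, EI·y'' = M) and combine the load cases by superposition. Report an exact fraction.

θ(8) = 7691/600000 rad

Load 1 — point force P=8 kN at a=5/2 m (b=L-a=15/2):
  θ_1 = -Pa(2L²-6Lx+3x²+a²)/(6LEI)  [x>a] = -8·(5/2)·(2·10²-6·10·8+3·8²+(5/2)²)/(6·10·10000) = 109/40000 rad
Load 2 — triangular load w₀=6 kN/m (0→w₀ over full span):
  θ_2 = -w₀(7L⁴-30L²x²+15x⁴)/(360LEI) = -6·(7·10⁴-30·10²·8²+15·8⁴)/(360·10·10000) = 757/75000 rad
Superposition: θ = Σ θ_i = 7691/600000 rad ≈ 0.012818 rad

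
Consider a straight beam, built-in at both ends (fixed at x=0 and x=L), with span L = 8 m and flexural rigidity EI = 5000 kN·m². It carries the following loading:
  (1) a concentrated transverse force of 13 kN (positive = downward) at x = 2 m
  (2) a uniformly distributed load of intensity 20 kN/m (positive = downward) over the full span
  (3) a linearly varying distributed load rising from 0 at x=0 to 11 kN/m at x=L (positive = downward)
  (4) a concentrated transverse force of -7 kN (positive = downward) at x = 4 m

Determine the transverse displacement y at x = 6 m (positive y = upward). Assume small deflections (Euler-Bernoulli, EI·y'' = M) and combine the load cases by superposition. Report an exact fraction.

Load 1 — point force P=13 kN at a=2 m (b=L-a=6):
  y_1 = -Pa²(L-x)²(3bL-(3b+a)(L-x))/(6L³EI)  [x>a] = -13·2²·(8-6)²·(3·6·8-(3·6+2)·(8-6))/(6·8³·5000) = -169/120000 m
Load 2 — uniform load w=20 kN/m over full span:
  y_2 = -wx²(L-x)²/(24EI) = -20·6²·(8-6)²/(24·5000) = -3/125 m
Load 3 — triangular load w₀=11 kN/m (0→w₀ over full span):
  y_3 = -w₀x²(L-x)²(x+2L)/(120LEI) = -11·6²·(8-6)²·(6+2·8)/(120·8·5000) = -363/50000 m
Load 4 — point force P=-7 kN at a=4 m (b=L-a=4):
  y_4 = -Pa²(L-x)²(3bL-(3b+a)(L-x))/(6L³EI)  [x>a] = -(-7)·4²·(8-6)²·(3·4·8-(3·4+4)·(8-6))/(6·8³·5000) = 7/3750 m
Superposition: y = Σ y_i = -18481/600000 m ≈ -0.030802 m

y(6) = -18481/600000 m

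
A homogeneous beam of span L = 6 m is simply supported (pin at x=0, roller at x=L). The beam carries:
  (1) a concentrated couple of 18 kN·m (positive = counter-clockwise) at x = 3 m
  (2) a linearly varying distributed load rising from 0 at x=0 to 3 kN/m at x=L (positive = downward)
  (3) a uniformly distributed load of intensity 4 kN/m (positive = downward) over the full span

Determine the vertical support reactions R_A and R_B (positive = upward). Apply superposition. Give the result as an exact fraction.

Load 1 — applied couple M₀=18 kN·m at a=3 m (b=L-a=3):
  R_A = M₀/L = 18/6 = 3 kN
  R_B = -M₀/L = -18/6 = -3 kN
Load 2 — triangular load w₀=3 kN/m (0→w₀ over full span):
  R_A = w₀L/6 = 3·6/6 = 3 kN
  R_B = w₀L/3 = 3·6/3 = 6 kN
Load 3 — uniform load w=4 kN/m over full span:
  R_A = wL/2 = 4·6/2 = 12 kN
  R_B = wL/2 = 4·6/2 = 12 kN
Superposition: R_A = 18 kN, R_B = 15 kN

R_A = 18 kN, R_B = 15 kN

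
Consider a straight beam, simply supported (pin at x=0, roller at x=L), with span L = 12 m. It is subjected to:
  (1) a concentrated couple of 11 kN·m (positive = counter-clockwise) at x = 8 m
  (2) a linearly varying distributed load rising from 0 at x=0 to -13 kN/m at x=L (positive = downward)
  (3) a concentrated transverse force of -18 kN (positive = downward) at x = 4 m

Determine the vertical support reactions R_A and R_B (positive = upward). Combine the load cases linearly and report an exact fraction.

Load 1 — applied couple M₀=11 kN·m at a=8 m (b=L-a=4):
  R_A = M₀/L = 11/12 kN
  R_B = -M₀/L = -11/12 kN
Load 2 — triangular load w₀=-13 kN/m (0→w₀ over full span):
  R_A = w₀L/6 = (-13)·12/6 = -26 kN
  R_B = w₀L/3 = (-13)·12/3 = -52 kN
Load 3 — point force P=-18 kN at a=4 m (b=L-a=8):
  R_A = Pb/L = (-18)·8/12 = -12 kN
  R_B = Pa/L = (-18)·4/12 = -6 kN
Superposition: R_A = -445/12 kN, R_B = -707/12 kN

R_A = -445/12 kN, R_B = -707/12 kN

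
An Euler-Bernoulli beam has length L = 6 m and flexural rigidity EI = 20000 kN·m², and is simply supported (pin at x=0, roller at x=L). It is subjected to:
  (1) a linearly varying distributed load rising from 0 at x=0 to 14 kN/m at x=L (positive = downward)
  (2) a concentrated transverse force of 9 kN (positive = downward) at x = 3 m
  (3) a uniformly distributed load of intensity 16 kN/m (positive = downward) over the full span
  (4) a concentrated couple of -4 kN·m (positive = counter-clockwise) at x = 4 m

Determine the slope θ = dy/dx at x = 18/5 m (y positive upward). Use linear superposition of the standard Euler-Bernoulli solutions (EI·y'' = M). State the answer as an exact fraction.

Load 1 — triangular load w₀=14 kN/m (0→w₀ over full span):
  θ_1 = -w₀(7L⁴-30L²x²+15x⁴)/(360LEI) = -14·(7·6⁴-30·6²·(18/5)²+15·(18/5)⁴)/(360·6·20000) = 609/781250 rad
Load 2 — point force P=9 kN at a=3 m (b=L-a=3):
  θ_2 = -Pa(2L²-6Lx+3x²+a²)/(6LEI)  [x>a] = -9·3·(2·6²-6·6·(18/5)+3·(18/5)²+3²)/(6·6·20000) = 729/2000000 rad
Load 3 — uniform load w=16 kN/m over full span:
  θ_3 = -w(L³-6Lx²+4x³)/(24EI) = -16·(6³-6·6·(18/5)²+4·(18/5)³)/(24·20000) = 333/156250 rad
Load 4 — applied couple M₀=-4 kN·m at a=4 m (b=L-a=2):
  θ_4 = (M₀x²/(2L)+C₁)/EI  [x≤a] with C₁=M₀(3b²-L²)/(6L)=8/3 = ((-4)·(18/5)²/(2·6)+(8/3))/20000 = -31/375000 rad
Superposition: θ = Σ θ_i = 478883/150000000 rad ≈ 0.003193 rad

θ(18/5) = 478883/150000000 rad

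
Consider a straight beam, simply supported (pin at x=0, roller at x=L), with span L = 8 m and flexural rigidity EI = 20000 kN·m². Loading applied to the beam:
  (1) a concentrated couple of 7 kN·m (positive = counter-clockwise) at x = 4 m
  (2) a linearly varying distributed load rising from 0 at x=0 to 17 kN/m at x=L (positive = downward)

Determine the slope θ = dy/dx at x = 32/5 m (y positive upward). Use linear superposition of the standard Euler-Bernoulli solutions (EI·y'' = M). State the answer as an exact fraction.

θ(32/5) = 816791/112500000 rad

Load 1 — applied couple M₀=7 kN·m at a=4 m (b=L-a=4):
  θ_1 = (M₀x²/(2L)-M₀(x-a)+C₁)/EI  [x>a] with C₁=M₀(3b²-L²)/(6L)=-7/3 = (7·(32/5)²/(2·8)-7·((32/5)-4)+(-7/3))/20000 = -91/1500000 rad
Load 2 — triangular load w₀=17 kN/m (0→w₀ over full span):
  θ_2 = -w₀(7L⁴-30L²x²+15x⁴)/(360LEI) = -17·(7·8⁴-30·8²·(32/5)²+15·(32/5)⁴)/(360·8·20000) = 25738/3515625 rad
Superposition: θ = Σ θ_i = 816791/112500000 rad ≈ 0.007260 rad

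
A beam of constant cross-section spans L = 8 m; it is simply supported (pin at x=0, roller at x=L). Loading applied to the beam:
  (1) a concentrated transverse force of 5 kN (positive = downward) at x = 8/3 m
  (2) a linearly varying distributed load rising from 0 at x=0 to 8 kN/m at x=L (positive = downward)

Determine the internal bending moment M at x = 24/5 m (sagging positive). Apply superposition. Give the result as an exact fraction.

M(24/5) = 14288/375 kN·m

Load 1 — point force P=5 kN at a=8/3 m (b=L-a=16/3):
  M_1 = Pa(L-x)/L  [x>a] = 5·(8/3)·(8-(24/5))/8 = 16/3 kN·m
Load 2 — triangular load w₀=8 kN/m (0→w₀ over full span):
  M_2 = w₀Lx/6 - w₀x³/(6L) = 8·8·(24/5)/6 - 8·(24/5)³/(6·8) = 4096/125 kN·m
Superposition: M = Σ M_i = 14288/375 kN·m ≈ 38.101333 kN·m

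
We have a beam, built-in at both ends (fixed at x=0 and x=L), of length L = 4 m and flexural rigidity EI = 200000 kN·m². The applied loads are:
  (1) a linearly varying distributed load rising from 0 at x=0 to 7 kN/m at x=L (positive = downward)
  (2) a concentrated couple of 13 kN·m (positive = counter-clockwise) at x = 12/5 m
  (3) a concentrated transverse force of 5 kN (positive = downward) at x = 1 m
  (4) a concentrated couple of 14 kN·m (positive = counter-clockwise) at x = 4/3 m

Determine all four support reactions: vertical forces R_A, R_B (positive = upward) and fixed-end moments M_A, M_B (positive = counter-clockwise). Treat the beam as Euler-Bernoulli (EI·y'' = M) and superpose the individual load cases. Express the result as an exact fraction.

R_A = 42637/2400 kN, M_A = 12847/1200 kN·m, R_B = 2963/2400 kN, M_B = -373/1200 kN·m

Load 1 — triangular load w₀=7 kN/m (0→w₀ over full span):
  R_A = 3w₀L/20 = 3·7·4/20 = 21/5 kN
  M_A = w₀L²/30 = 7·4²/30 = 56/15 kN·m
  R_B = 7w₀L/20 = 7·7·4/20 = 49/5 kN
  M_B = -w₀L²/20 = -7·4²/20 = -28/5 kN·m
Load 2 — applied couple M₀=13 kN·m at a=12/5 m (b=L-a=8/5):
  R_A = 6M₀ab/L³ = 6·13·(12/5)·(8/5)/4³ = 117/25 kN
  M_A = M₀b(2a-b)/L² = 13·(8/5)·(2·(12/5)-(8/5))/4² = 104/25 kN·m
  R_B = -6M₀ab/L³ = -6·13·(12/5)·(8/5)/4³ = -117/25 kN
  M_B = M₀a(2b-a)/L² = 13·(12/5)·(2·(8/5)-(12/5))/4² = 39/25 kN·m
Load 3 — point force P=5 kN at a=1 m (b=L-a=3):
  R_A = Pb²(3a+b)/L³ = 5·3²·(3·1+3)/4³ = 135/32 kN
  M_A = Pab²/L² = 5·1·3²/4² = 45/16 kN·m
  R_B = Pa²(a+3b)/L³ = 5·1²·(1+3·3)/4³ = 25/32 kN
  M_B = -Pa²b/L² = -5·1²·3/4² = -15/16 kN·m
Load 4 — applied couple M₀=14 kN·m at a=4/3 m (b=L-a=8/3):
  R_A = 6M₀ab/L³ = 6·14·(4/3)·(8/3)/4³ = 14/3 kN
  M_A = M₀b(2a-b)/L² = 14·(8/3)·(2·(4/3)-(8/3))/4² = 0 kN·m
  R_B = -6M₀ab/L³ = -6·14·(4/3)·(8/3)/4³ = -14/3 kN
  M_B = M₀a(2b-a)/L² = 14·(4/3)·(2·(8/3)-(4/3))/4² = 14/3 kN·m
Superposition: R_A = 42637/2400 kN, M_A = 12847/1200 kN·m, R_B = 2963/2400 kN, M_B = -373/1200 kN·m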